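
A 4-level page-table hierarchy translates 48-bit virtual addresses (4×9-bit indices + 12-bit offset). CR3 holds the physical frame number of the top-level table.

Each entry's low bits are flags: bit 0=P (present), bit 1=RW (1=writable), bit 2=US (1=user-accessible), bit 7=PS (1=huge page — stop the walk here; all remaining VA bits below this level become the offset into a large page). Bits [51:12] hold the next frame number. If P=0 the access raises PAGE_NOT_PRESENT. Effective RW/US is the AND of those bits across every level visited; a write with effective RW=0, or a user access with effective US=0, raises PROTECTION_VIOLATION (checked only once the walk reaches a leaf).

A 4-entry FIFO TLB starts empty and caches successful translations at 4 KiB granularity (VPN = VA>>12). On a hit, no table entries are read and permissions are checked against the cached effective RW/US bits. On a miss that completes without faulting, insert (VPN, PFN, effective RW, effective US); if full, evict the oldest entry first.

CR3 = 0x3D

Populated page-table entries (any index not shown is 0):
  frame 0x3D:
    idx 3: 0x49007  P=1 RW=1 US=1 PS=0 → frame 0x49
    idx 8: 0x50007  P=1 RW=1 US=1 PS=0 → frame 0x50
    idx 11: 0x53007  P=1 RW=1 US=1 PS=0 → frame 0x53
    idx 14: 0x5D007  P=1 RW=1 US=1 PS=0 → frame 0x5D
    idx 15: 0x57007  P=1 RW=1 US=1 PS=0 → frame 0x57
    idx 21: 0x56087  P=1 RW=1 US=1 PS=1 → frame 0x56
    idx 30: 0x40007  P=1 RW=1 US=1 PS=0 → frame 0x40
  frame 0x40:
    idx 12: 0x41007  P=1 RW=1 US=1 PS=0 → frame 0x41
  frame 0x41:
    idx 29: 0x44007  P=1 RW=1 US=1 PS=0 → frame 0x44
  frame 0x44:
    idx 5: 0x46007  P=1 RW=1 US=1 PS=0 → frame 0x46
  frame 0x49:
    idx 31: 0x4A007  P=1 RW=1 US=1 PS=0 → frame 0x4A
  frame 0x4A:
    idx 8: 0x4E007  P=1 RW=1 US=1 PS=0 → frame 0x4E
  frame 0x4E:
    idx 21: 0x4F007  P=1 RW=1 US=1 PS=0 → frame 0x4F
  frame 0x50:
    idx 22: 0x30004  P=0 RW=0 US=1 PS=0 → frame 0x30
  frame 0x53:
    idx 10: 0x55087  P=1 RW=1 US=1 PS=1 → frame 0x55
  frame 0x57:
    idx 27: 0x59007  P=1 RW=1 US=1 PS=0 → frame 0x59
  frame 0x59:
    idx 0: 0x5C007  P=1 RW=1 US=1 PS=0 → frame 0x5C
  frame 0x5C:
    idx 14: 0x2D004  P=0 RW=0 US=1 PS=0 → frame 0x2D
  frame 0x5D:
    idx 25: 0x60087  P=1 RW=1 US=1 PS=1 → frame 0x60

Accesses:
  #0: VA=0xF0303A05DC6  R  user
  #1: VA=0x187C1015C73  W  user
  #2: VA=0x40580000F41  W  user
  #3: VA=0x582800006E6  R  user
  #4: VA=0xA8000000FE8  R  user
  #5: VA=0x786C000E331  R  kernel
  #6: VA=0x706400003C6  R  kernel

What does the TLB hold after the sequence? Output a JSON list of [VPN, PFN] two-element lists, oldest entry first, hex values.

Trace:
#0 VA=0xF0303A05DC6 (r,user):
  [0] read 0x3D idx=30: raw=0x40007 flags P=1 W=1 U=1 S=0
  [1] read 0x40 idx=12: raw=0x41007 flags P=1 W=1 U=1 S=0
  [2] read 0x41 idx=29: raw=0x44007 flags P=1 W=1 U=1 S=0
  [3] read 0x44 idx=5: raw=0x46007 flags P=1 W=1 U=1 S=0
  ✓ 0x46DC6  — 4 lookups
#1 VA=0x187C1015C73 (w,user):
  [0] read 0x3D idx=3: raw=0x49007 flags P=1 W=1 U=1 S=0
  [1] read 0x49 idx=31: raw=0x4A007 flags P=1 W=1 U=1 S=0
  [2] read 0x4A idx=8: raw=0x4E007 flags P=1 W=1 U=1 S=0
  [3] read 0x4E idx=21: raw=0x4F007 flags P=1 W=1 U=1 S=0
  ✓ 0x4FC73  — 4 lookups
#2 VA=0x40580000F41 (w,user):
  [0] read 0x3D idx=8: raw=0x50007 flags P=1 W=1 U=1 S=0
  [1] read 0x50 idx=22: raw=0x30004 flags P=0 W=0 U=1 S=0
  ✗ PAGE_NOT_PRESENT  [2 reads]
#3 VA=0x582800006E6 (r,user):
  [0] read 0x3D idx=11: raw=0x53007 flags P=1 W=1 U=1 S=0
  [1] read 0x53 idx=10: raw=0x55087 flags P=1 W=1 U=1 S=1
  ✓ 0x556E6 (huge @L1)  — 2 lookups
#4 VA=0xA8000000FE8 (r,user):
  [0] read 0x3D idx=21: raw=0x56087 flags P=1 W=1 U=1 S=1
  ✓ 0x56FE8 (huge @L0)  — 1 lookups
#5 VA=0x786C000E331 (r,kernel):
  [0] read 0x3D idx=15: raw=0x57007 flags P=1 W=1 U=1 S=0
  [1] read 0x57 idx=27: raw=0x59007 flags P=1 W=1 U=1 S=0
  [2] read 0x59 idx=0: raw=0x5C007 flags P=1 W=1 U=1 S=0
  [3] read 0x5C idx=14: raw=0x2D004 flags P=0 W=0 U=1 S=0
  ✗ PAGE_NOT_PRESENT  [4 reads]
#6 VA=0x706400003C6 (r,kernel):
  [0] read 0x3D idx=14: raw=0x5D007 flags P=1 W=1 U=1 S=0
  [1] read 0x5D idx=25: raw=0x60087 flags P=1 W=1 U=1 S=1
  ✓ 0x603C6 (huge @L1)  — 2 lookups

TLB: [["0x187C1015", "0x4F"], ["0x58280000", "0x55"], ["0xA8000000", "0x56"], ["0x70640000", "0x60"]]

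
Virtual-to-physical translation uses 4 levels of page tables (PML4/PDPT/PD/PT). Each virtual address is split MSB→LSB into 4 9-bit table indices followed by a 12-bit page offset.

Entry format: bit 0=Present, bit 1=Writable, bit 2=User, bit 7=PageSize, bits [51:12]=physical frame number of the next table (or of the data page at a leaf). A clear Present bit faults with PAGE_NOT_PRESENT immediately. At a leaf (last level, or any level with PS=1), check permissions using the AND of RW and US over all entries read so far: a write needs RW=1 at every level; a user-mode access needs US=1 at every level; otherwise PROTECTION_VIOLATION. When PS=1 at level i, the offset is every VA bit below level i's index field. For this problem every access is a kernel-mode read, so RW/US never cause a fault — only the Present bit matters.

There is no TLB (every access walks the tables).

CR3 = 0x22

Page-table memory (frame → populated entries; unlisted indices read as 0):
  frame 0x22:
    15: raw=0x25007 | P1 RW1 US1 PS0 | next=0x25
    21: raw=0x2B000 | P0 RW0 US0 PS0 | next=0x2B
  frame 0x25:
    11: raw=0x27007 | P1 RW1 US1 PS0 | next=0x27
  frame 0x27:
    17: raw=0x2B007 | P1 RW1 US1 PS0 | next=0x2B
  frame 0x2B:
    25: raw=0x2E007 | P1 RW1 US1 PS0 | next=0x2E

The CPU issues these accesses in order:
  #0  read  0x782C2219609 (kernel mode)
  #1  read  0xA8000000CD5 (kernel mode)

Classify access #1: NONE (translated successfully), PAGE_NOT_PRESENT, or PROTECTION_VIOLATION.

Trace:
#0 VA=0x782C2219609 (r,kernel):
  lvl0: tbl 0x22, slot 15 ⇒ 0x25007 (P1/RW1/US1/PS0)
  lvl1: tbl 0x25, slot 11 ⇒ 0x27007 (P1/RW1/US1/PS0)
  lvl2: tbl 0x27, slot 17 ⇒ 0x2B007 (P1/RW1/US1/PS0)
  lvl3: tbl 0x2B, slot 25 ⇒ 0x2E007 (P1/RW1/US1/PS0)
  → PA=0x2E609  (4 entries read)
#1 VA=0xA8000000CD5 (r,kernel):
  lvl0: tbl 0x22, slot 21 ⇒ 0x2B000 (P0/RW0/US0/PS0)
  ✗ PAGE_NOT_PRESENT  [1 reads]

Access #1 fault: PAGE_NOT_PRESENT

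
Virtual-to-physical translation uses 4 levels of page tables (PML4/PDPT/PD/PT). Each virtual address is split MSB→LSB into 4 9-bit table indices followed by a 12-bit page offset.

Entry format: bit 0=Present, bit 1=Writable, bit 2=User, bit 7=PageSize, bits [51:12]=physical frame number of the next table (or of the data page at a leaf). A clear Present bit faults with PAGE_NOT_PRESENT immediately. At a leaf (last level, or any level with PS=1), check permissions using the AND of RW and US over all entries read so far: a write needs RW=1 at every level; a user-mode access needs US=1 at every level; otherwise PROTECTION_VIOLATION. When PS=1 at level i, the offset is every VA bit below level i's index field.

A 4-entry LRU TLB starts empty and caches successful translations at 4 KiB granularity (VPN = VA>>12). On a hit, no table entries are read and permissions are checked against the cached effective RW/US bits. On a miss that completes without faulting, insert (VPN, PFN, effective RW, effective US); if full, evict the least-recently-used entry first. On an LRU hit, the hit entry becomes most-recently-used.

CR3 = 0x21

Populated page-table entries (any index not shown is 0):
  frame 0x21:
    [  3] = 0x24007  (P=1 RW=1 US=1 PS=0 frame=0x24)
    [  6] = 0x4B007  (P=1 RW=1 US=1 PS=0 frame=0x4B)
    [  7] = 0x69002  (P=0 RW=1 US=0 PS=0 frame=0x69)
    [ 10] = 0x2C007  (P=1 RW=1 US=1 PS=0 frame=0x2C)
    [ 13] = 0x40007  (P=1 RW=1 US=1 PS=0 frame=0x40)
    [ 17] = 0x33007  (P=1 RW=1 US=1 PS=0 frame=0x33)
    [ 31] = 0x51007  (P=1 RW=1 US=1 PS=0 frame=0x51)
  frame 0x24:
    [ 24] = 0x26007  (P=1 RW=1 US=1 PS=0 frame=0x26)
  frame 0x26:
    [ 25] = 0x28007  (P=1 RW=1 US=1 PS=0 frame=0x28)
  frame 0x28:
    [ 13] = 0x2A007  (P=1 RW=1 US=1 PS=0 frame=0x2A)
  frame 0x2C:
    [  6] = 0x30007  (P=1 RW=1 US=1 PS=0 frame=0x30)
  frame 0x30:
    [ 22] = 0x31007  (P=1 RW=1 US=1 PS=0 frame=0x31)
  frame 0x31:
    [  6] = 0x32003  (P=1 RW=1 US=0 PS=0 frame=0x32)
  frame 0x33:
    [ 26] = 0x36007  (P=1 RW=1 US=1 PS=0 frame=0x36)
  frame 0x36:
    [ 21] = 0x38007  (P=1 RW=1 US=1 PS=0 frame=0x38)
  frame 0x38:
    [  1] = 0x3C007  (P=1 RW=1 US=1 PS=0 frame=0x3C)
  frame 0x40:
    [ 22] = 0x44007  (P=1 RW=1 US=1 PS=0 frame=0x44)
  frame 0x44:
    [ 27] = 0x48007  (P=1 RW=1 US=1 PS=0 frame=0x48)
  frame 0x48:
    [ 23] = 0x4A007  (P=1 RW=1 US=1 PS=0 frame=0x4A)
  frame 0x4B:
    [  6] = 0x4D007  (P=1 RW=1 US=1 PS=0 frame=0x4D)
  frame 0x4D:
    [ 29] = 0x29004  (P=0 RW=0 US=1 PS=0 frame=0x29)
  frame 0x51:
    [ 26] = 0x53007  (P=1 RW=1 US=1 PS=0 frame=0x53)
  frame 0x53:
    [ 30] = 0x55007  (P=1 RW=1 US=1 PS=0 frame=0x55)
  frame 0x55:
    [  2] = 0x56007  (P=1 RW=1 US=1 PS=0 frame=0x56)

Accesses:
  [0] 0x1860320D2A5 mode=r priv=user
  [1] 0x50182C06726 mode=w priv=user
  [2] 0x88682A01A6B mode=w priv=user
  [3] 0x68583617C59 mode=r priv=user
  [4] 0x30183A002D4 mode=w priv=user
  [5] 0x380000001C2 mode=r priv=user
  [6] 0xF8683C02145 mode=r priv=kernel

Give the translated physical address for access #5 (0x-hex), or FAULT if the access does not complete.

Per-access translation:
#0 VA=0x1860320D2A5 (r,user):
  lvl0: tbl 0x21, slot 3 ⇒ 0x24007 (P1/RW1/US1/PS0)
  lvl1: tbl 0x24, slot 24 ⇒ 0x26007 (P1/RW1/US1/PS0)
  lvl2: tbl 0x26, slot 25 ⇒ 0x28007 (P1/RW1/US1/PS0)
  lvl3: tbl 0x28, slot 13 ⇒ 0x2A007 (P1/RW1/US1/PS0)
  ✓ 0x2A2A5  — 4 lookups
#1 VA=0x50182C06726 (w,user):
  lvl0: tbl 0x21, slot 10 ⇒ 0x2C007 (P1/RW1/US1/PS0)
  lvl1: tbl 0x2C, slot 6 ⇒ 0x30007 (P1/RW1/US1/PS0)
  lvl2: tbl 0x30, slot 22 ⇒ 0x31007 (P1/RW1/US1/PS0)
  lvl3: tbl 0x31, slot 6 ⇒ 0x32003 (P1/RW1/US0/PS0)
  ⇒ fault: PROTECTION_VIOLATION  — 4 lookups
#2 VA=0x88682A01A6B (w,user):
  lvl0: tbl 0x21, slot 17 ⇒ 0x33007 (P1/RW1/US1/PS0)
  lvl1: tbl 0x33, slot 26 ⇒ 0x36007 (P1/RW1/US1/PS0)
  lvl2: tbl 0x36, slot 21 ⇒ 0x38007 (P1/RW1/US1/PS0)
  lvl3: tbl 0x38, slot 1 ⇒ 0x3C007 (P1/RW1/US1/PS0)
  ✓ 0x3CA6B  — 4 lookups
#3 VA=0x68583617C59 (r,user):
  lvl0: tbl 0x21, slot 13 ⇒ 0x40007 (P1/RW1/US1/PS0)
  lvl1: tbl 0x40, slot 22 ⇒ 0x44007 (P1/RW1/US1/PS0)
  lvl2: tbl 0x44, slot 27 ⇒ 0x48007 (P1/RW1/US1/PS0)
  lvl3: tbl 0x48, slot 23 ⇒ 0x4A007 (P1/RW1/US1/PS0)
  ✓ 0x4AC59  — 4 lookups
#4 VA=0x30183A002D4 (w,user):
  lvl0: tbl 0x21, slot 6 ⇒ 0x4B007 (P1/RW1/US1/PS0)
  lvl1: tbl 0x4B, slot 6 ⇒ 0x4D007 (P1/RW1/US1/PS0)
  lvl2: tbl 0x4D, slot 29 ⇒ 0x29004 (P0/RW0/US1/PS0)
  ⇒ fault: PAGE_NOT_PRESENT  — 3 lookups
#5 VA=0x380000001C2 (r,user):
  lvl0: tbl 0x21, slot 7 ⇒ 0x69002 (P0/RW1/US0/PS0)
  ⇒ fault: PAGE_NOT_PRESENT  — 1 lookups
#6 VA=0xF8683C02145 (r,kernel):
  lvl0: tbl 0x21, slot 31 ⇒ 0x51007 (P1/RW1/US1/PS0)
  lvl1: tbl 0x51, slot 26 ⇒ 0x53007 (P1/RW1/US1/PS0)
  lvl2: tbl 0x53, slot 30 ⇒ 0x55007 (P1/RW1/US1/PS0)
  lvl3: tbl 0x55, slot 2 ⇒ 0x56007 (P1/RW1/US1/PS0)
  ✓ 0x56145  — 4 lookups

Access #5 PA: FAULT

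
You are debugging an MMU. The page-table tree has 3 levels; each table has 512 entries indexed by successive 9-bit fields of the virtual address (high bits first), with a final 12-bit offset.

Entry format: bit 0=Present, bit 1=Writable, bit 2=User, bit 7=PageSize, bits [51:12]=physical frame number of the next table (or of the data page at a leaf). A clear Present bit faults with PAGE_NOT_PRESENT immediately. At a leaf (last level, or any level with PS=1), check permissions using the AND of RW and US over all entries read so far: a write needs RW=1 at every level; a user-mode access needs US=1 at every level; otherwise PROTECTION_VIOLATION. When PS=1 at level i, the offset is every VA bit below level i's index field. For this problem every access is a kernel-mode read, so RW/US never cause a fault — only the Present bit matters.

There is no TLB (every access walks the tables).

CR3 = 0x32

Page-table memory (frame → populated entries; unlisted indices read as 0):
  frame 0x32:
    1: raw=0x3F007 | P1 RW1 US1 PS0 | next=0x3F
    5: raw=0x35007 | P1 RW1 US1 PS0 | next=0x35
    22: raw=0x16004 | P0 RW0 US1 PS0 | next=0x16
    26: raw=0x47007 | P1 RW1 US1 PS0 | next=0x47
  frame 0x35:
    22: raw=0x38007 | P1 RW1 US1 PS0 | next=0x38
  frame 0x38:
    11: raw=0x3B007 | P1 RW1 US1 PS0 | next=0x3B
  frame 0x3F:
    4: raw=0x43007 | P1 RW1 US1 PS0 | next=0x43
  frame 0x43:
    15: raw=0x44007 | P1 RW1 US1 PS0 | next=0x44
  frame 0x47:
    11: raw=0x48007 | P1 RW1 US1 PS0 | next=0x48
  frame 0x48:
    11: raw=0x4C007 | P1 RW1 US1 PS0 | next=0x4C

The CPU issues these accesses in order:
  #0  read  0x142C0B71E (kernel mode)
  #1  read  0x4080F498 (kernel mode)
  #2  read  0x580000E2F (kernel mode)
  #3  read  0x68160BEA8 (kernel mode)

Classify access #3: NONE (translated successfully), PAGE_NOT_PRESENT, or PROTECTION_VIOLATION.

Walk each access:
#0 VA=0x142C0B71E (r,kernel):
  [0] read 0x32 idx=5: raw=0x35007 flags P=1 W=1 U=1 S=0
  [1] read 0x35 idx=22: raw=0x38007 flags P=1 W=1 U=1 S=0
  [2] read 0x38 idx=11: raw=0x3B007 flags P=1 W=1 U=1 S=0
  ⇒ phys 0x3B71E  [3 reads]
#1 VA=0x4080F498 (r,kernel):
  [0] read 0x32 idx=1: raw=0x3F007 flags P=1 W=1 U=1 S=0
  [1] read 0x3F idx=4: raw=0x43007 flags P=1 W=1 U=1 S=0
  [2] read 0x43 idx=15: raw=0x44007 flags P=1 W=1 U=1 S=0
  ⇒ phys 0x44498  [3 reads]
#2 VA=0x580000E2F (r,kernel):
  [0] read 0x32 idx=22: raw=0x16004 flags P=0 W=0 U=1 S=0
  ⇒ fault: PAGE_NOT_PRESENT  — 1 lookups
#3 VA=0x68160BEA8 (r,kernel):
  [0] read 0x32 idx=26: raw=0x47007 flags P=1 W=1 U=1 S=0
  [1] read 0x47 idx=11: raw=0x48007 flags P=1 W=1 U=1 S=0
  [2] read 0x48 idx=11: raw=0x4C007 flags P=1 W=1 U=1 S=0
  ⇒ phys 0x4CEA8  [3 reads]

Access #3 fault: NONE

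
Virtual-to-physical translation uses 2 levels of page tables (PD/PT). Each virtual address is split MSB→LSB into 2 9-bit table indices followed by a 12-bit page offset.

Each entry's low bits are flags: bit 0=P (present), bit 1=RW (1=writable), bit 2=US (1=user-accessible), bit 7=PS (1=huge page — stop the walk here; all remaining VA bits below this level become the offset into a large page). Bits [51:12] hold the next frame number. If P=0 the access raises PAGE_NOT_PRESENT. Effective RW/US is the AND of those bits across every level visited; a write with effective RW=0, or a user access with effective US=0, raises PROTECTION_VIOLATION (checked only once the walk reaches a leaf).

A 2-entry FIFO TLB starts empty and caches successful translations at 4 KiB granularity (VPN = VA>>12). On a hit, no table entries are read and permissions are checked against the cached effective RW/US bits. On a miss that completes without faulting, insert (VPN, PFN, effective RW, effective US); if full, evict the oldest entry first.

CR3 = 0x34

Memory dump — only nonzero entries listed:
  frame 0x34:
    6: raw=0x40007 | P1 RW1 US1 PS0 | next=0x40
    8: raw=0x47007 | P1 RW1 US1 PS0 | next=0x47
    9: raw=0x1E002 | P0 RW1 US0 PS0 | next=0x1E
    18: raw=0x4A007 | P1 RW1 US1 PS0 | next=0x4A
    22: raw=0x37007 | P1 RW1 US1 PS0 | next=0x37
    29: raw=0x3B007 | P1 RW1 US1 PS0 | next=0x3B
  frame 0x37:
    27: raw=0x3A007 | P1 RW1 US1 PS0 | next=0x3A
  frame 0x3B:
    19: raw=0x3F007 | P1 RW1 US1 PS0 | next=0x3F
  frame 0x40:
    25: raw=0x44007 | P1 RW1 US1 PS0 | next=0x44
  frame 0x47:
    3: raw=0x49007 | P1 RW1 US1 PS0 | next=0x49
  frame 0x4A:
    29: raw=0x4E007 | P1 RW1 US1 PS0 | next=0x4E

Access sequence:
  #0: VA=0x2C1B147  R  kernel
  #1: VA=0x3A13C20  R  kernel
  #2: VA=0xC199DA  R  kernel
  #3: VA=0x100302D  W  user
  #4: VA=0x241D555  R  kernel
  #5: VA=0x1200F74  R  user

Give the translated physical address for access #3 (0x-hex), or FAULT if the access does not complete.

Trace:
#0 VA=0x2C1B147 (r,kernel):
  L0: frame=0x34 idx=22 entry=0x37007 [P=1 RW=1 US=1 PS=0]
  L1: frame=0x37 idx=27 entry=0x3A007 [P=1 RW=1 US=1 PS=0]
  ✓ 0x3A147  — 2 lookups
#1 VA=0x3A13C20 (r,kernel):
  L0: frame=0x34 idx=29 entry=0x3B007 [P=1 RW=1 US=1 PS=0]
  L1: frame=0x3B idx=19 entry=0x3F007 [P=1 RW=1 US=1 PS=0]
  ✓ 0x3FC20  — 2 lookups
#2 VA=0xC199DA (r,kernel):
  L0: frame=0x34 idx=6 entry=0x40007 [P=1 RW=1 US=1 PS=0]
  L1: frame=0x40 idx=25 entry=0x44007 [P=1 RW=1 US=1 PS=0]
  ✓ 0x449DA  — 2 lookups
#3 VA=0x100302D (w,user):
  L0: frame=0x34 idx=8 entry=0x47007 [P=1 RW=1 US=1 PS=0]
  L1: frame=0x47 idx=3 entry=0x49007 [P=1 RW=1 US=1 PS=0]
  ✓ 0x4902D  — 2 lookups
#4 VA=0x241D555 (r,kernel):
  L0: frame=0x34 idx=18 entry=0x4A007 [P=1 RW=1 US=1 PS=0]
  L1: frame=0x4A idx=29 entry=0x4E007 [P=1 RW=1 US=1 PS=0]
  ✓ 0x4E555  — 2 lookups
#5 VA=0x1200F74 (r,user):
  L0: frame=0x34 idx=9 entry=0x1E002 [P=0 RW=1 US=0 PS=0]
  ✗ PAGE_NOT_PRESENT  [1 reads]

Access #3 PA: 0x4902D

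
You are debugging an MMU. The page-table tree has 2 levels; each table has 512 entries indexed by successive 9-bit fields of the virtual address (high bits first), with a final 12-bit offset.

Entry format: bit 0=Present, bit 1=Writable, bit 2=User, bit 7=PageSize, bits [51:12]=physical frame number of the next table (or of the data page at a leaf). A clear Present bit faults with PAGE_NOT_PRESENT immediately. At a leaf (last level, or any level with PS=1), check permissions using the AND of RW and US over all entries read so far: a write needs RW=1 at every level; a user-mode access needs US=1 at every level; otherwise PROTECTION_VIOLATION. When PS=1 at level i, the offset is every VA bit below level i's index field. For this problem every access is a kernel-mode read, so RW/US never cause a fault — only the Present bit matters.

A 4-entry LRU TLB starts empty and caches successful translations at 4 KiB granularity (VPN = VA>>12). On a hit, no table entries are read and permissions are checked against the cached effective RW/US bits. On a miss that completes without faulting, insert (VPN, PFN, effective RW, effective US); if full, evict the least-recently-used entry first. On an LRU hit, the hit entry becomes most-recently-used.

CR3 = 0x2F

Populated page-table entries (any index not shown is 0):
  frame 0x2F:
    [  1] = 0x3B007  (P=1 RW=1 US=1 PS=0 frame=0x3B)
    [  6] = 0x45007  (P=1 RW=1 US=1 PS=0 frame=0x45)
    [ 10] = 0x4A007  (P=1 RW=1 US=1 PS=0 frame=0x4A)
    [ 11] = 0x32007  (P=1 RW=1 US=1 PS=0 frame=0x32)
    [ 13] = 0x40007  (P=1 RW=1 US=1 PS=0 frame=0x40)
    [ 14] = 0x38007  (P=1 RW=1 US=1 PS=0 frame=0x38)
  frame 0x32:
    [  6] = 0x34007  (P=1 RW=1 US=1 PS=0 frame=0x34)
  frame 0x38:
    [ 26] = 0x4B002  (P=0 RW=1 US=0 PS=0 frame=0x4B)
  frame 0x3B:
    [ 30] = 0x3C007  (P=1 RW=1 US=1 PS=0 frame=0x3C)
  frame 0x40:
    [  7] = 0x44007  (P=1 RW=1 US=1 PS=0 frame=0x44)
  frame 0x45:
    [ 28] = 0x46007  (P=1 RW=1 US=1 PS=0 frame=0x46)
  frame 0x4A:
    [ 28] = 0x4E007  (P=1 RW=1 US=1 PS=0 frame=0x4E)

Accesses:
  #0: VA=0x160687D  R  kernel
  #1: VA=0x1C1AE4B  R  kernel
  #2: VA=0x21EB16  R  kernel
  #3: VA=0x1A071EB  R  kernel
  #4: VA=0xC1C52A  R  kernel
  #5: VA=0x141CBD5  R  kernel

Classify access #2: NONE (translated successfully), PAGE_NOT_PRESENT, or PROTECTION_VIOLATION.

Walk each access:
#0 VA=0x160687D (r,kernel):
  [0] read 0x2F idx=11: raw=0x32007 flags P=1 W=1 U=1 S=0
  [1] read 0x32 idx=6: raw=0x34007 flags P=1 W=1 U=1 S=0
  ✓ 0x3487D  — 2 lookups
#1 VA=0x1C1AE4B (r,kernel):
  [0] read 0x2F idx=14: raw=0x38007 flags P=1 W=1 U=1 S=0
  [1] read 0x38 idx=26: raw=0x4B002 flags P=0 W=1 U=0 S=0
  ✗ PAGE_NOT_PRESENT  [2 reads]
#2 VA=0x21EB16 (r,kernel):
  [0] read 0x2F idx=1: raw=0x3B007 flags P=1 W=1 U=1 S=0
  [1] read 0x3B idx=30: raw=0x3C007 flags P=1 W=1 U=1 S=0
  ✓ 0x3CB16  — 2 lookups
#3 VA=0x1A071EB (r,kernel):
  [0] read 0x2F idx=13: raw=0x40007 flags P=1 W=1 U=1 S=0
  [1] read 0x40 idx=7: raw=0x44007 flags P=1 W=1 U=1 S=0
  ✓ 0x441EB  — 2 lookups
#4 VA=0xC1C52A (r,kernel):
  [0] read 0x2F idx=6: raw=0x45007 flags P=1 W=1 U=1 S=0
  [1] read 0x45 idx=28: raw=0x46007 flags P=1 W=1 U=1 S=0
  ✓ 0x4652A  — 2 lookups
#5 VA=0x141CBD5 (r,kernel):
  [0] read 0x2F idx=10: raw=0x4A007 flags P=1 W=1 U=1 S=0
  [1] read 0x4A idx=28: raw=0x4E007 flags P=1 W=1 U=1 S=0
  ✓ 0x4EBD5  — 2 lookups

Access #2 fault: NONE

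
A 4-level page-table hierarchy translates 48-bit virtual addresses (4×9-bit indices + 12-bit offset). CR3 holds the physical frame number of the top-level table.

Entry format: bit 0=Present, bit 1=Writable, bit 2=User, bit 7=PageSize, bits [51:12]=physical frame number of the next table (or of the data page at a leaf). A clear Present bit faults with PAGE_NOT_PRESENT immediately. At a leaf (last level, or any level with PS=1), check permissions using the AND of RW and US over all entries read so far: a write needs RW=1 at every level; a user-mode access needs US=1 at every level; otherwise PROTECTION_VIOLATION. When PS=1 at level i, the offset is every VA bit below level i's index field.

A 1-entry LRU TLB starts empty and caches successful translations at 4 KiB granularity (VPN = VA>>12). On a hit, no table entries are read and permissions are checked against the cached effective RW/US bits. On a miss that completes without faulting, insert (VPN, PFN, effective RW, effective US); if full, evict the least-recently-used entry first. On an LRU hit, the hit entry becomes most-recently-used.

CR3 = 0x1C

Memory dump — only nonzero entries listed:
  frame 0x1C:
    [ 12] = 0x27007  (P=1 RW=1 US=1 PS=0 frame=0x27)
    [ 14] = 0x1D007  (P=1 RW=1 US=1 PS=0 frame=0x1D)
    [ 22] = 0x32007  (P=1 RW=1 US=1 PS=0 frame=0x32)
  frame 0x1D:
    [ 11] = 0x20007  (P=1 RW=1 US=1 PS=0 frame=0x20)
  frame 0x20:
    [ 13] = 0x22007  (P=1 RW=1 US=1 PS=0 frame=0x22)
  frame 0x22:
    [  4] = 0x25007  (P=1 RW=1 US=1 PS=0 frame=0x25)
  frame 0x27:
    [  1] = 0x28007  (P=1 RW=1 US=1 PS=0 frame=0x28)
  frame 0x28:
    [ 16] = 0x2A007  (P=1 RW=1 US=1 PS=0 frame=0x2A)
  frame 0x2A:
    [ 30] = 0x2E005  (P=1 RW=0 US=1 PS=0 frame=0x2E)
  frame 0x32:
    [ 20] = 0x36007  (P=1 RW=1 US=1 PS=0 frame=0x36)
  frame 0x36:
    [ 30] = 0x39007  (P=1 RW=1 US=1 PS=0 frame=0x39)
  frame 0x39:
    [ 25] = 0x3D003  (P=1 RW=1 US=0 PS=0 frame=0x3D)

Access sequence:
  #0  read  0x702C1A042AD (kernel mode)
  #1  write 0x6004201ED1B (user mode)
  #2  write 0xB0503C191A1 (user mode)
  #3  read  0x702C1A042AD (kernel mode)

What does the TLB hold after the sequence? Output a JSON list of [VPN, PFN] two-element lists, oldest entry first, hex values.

Per-access translation:
#0 VA=0x702C1A042AD (r,kernel):
  [0] read 0x1C idx=14: raw=0x1D007 flags P=1 W=1 U=1 S=0
  [1] read 0x1D idx=11: raw=0x20007 flags P=1 W=1 U=1 S=0
  [2] read 0x20 idx=13: raw=0x22007 flags P=1 W=1 U=1 S=0
  [3] read 0x22 idx=4: raw=0x25007 flags P=1 W=1 U=1 S=0
  → PA=0x252AD  (4 entries read)
#1 VA=0x6004201ED1B (w,user):
  [0] read 0x1C idx=12: raw=0x27007 flags P=1 W=1 U=1 S=0
  [1] read 0x27 idx=1: raw=0x28007 flags P=1 W=1 U=1 S=0
  [2] read 0x28 idx=16: raw=0x2A007 flags P=1 W=1 U=1 S=0
  [3] read 0x2A idx=30: raw=0x2E005 flags P=1 W=0 U=1 S=0
  ✗ PROTECTION_VIOLATION  [4 reads]
#2 VA=0xB0503C191A1 (w,user):
  [0] read 0x1C idx=22: raw=0x32007 flags P=1 W=1 U=1 S=0
  [1] read 0x32 idx=20: raw=0x36007 flags P=1 W=1 U=1 S=0
  [2] read 0x36 idx=30: raw=0x39007 flags P=1 W=1 U=1 S=0
  [3] read 0x39 idx=25: raw=0x3D003 flags P=1 W=1 U=0 S=0
  ✗ PROTECTION_VIOLATION  [4 reads]
#3 VA=0x702C1A042AD (r,kernel):
  TLB hit vpn=0x702C1A04 → PA=0x252AD

TLB: [["0x702C1A04", "0x25"]]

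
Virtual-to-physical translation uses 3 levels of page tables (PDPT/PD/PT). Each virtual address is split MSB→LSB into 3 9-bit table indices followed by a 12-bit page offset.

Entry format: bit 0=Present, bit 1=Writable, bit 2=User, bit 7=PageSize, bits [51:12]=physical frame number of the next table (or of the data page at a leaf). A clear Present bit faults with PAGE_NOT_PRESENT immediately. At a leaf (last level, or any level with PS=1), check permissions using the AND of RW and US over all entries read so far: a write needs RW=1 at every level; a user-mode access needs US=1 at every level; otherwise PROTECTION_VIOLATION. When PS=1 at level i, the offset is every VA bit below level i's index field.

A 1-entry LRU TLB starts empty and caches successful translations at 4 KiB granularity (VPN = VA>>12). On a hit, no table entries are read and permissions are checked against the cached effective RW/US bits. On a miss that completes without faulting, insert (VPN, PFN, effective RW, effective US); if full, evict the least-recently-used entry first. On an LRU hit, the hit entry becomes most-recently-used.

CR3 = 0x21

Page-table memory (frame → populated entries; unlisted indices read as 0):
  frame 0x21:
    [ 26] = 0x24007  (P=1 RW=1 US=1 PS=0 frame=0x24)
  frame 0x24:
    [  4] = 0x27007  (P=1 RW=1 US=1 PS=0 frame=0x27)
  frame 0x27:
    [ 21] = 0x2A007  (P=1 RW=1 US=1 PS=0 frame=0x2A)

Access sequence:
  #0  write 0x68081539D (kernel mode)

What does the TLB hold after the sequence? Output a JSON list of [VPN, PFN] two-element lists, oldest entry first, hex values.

Walk each access:
#0 VA=0x68081539D (w,kernel):
  L0: frame=0x21 idx=26 entry=0x24007 [P=1 RW=1 US=1 PS=0]
  L1: frame=0x24 idx=4 entry=0x27007 [P=1 RW=1 US=1 PS=0]
  L2: frame=0x27 idx=21 entry=0x2A007 [P=1 RW=1 US=1 PS=0]
  ✓ 0x2A39D  — 3 lookups

TLB: [["0x680815", "0x2A"]]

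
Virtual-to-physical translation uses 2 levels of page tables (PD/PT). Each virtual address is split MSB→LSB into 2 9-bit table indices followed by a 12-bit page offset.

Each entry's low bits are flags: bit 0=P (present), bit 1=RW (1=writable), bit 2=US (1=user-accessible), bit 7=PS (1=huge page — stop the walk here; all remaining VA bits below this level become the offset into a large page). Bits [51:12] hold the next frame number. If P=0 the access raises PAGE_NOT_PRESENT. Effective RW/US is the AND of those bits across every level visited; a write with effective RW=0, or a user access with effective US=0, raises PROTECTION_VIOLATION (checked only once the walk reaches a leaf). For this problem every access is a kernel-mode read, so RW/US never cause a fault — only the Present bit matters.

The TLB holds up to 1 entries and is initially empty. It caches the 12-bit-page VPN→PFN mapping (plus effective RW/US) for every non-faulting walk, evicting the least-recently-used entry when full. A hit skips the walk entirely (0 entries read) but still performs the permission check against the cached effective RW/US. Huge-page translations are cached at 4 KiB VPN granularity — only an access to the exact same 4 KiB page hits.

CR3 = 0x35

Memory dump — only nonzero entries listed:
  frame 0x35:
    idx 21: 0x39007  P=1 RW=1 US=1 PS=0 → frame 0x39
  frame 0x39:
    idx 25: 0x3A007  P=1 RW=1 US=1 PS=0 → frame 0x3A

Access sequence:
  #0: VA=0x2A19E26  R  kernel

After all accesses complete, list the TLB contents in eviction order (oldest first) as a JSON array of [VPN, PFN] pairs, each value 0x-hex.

Walk each access:
#0 VA=0x2A19E26 (r,kernel):
  L0 @0x35[21] → 0x39007  P=1,RW=1,US=1,PS=0
  L1 @0x39[25] → 0x3A007  P=1,RW=1,US=1,PS=0
  → PA=0x3AE26  (2 entries read)

TLB: [["0x2A19", "0x3A"]]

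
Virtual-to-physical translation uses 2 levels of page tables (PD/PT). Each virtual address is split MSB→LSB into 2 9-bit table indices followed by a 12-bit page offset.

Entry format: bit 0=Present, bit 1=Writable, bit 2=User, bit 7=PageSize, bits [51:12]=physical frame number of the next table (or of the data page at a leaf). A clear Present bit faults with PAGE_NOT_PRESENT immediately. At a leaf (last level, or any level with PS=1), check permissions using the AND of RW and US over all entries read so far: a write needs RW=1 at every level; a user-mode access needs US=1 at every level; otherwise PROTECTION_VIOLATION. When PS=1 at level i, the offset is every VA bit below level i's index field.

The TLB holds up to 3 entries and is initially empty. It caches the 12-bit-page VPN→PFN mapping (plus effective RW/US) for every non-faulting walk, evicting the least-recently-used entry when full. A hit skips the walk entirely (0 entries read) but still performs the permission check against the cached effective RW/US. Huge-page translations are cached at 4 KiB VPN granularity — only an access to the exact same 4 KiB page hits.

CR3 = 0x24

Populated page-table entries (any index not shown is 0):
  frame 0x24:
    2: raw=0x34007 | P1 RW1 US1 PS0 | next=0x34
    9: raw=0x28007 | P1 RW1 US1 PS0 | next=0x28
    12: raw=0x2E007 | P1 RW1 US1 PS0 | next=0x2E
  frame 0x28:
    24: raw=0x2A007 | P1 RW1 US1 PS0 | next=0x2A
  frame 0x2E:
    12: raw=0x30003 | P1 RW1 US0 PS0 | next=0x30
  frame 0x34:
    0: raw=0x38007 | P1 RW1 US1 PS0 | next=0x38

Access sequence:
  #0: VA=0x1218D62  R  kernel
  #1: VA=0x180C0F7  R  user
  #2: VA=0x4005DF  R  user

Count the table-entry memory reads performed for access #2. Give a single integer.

Trace:
#0 VA=0x1218D62 (r,kernel):
  L0: frame=0x24 idx=9 entry=0x28007 [P=1 RW=1 US=1 PS=0]
  L1: frame=0x28 idx=24 entry=0x2A007 [P=1 RW=1 US=1 PS=0]
  ✓ 0x2AD62  — 2 lookups
#1 VA=0x180C0F7 (r,user):
  L0: frame=0x24 idx=12 entry=0x2E007 [P=1 RW=1 US=1 PS=0]
  L1: frame=0x2E idx=12 entry=0x30003 [P=1 RW=1 US=0 PS=0]
  ✗ PROTECTION_VIOLATION  [2 reads]
#2 VA=0x4005DF (r,user):
  L0: frame=0x24 idx=2 entry=0x34007 [P=1 RW=1 US=1 PS=0]
  L1: frame=0x34 idx=0 entry=0x38007 [P=1 RW=1 US=1 PS=0]
  ✓ 0x385DF  — 2 lookups

Entries read for #2: 2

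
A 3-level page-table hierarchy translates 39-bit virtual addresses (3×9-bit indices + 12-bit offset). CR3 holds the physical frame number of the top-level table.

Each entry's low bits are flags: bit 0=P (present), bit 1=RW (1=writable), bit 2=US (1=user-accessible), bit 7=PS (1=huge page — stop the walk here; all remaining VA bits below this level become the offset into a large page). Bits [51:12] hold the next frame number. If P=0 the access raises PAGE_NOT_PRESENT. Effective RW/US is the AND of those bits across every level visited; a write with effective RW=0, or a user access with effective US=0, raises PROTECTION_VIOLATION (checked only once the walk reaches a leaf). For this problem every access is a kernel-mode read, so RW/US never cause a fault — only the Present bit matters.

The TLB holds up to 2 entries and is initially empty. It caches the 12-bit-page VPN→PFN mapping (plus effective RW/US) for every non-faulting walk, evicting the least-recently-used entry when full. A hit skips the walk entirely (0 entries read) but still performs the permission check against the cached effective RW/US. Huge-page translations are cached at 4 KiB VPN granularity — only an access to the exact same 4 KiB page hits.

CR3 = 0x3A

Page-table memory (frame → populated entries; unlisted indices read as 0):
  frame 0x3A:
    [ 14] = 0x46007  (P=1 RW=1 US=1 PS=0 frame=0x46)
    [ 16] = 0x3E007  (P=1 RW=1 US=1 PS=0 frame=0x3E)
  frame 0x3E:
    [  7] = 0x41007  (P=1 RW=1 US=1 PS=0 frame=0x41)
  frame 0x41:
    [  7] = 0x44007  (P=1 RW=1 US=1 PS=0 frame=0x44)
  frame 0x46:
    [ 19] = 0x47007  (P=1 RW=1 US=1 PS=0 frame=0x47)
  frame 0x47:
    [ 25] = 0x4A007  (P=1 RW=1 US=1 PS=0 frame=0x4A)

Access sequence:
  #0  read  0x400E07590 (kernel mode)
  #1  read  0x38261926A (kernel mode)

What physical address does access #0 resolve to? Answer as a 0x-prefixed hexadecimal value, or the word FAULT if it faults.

Trace:
#0 VA=0x400E07590 (r,kernel):
  lvl0: tbl 0x3A, slot 16 ⇒ 0x3E007 (P1/RW1/US1/PS0)
  lvl1: tbl 0x3E, slot 7 ⇒ 0x41007 (P1/RW1/US1/PS0)
  lvl2: tbl 0x41, slot 7 ⇒ 0x44007 (P1/RW1/US1/PS0)
  → PA=0x44590  (3 entries read)
#1 VA=0x38261926A (r,kernel):
  lvl0: tbl 0x3A, slot 14 ⇒ 0x46007 (P1/RW1/US1/PS0)
  lvl1: tbl 0x46, slot 19 ⇒ 0x47007 (P1/RW1/US1/PS0)
  lvl2: tbl 0x47, slot 25 ⇒ 0x4A007 (P1/RW1/US1/PS0)
  → PA=0x4A26A  (3 entries read)

Access #0 PA: 0x44590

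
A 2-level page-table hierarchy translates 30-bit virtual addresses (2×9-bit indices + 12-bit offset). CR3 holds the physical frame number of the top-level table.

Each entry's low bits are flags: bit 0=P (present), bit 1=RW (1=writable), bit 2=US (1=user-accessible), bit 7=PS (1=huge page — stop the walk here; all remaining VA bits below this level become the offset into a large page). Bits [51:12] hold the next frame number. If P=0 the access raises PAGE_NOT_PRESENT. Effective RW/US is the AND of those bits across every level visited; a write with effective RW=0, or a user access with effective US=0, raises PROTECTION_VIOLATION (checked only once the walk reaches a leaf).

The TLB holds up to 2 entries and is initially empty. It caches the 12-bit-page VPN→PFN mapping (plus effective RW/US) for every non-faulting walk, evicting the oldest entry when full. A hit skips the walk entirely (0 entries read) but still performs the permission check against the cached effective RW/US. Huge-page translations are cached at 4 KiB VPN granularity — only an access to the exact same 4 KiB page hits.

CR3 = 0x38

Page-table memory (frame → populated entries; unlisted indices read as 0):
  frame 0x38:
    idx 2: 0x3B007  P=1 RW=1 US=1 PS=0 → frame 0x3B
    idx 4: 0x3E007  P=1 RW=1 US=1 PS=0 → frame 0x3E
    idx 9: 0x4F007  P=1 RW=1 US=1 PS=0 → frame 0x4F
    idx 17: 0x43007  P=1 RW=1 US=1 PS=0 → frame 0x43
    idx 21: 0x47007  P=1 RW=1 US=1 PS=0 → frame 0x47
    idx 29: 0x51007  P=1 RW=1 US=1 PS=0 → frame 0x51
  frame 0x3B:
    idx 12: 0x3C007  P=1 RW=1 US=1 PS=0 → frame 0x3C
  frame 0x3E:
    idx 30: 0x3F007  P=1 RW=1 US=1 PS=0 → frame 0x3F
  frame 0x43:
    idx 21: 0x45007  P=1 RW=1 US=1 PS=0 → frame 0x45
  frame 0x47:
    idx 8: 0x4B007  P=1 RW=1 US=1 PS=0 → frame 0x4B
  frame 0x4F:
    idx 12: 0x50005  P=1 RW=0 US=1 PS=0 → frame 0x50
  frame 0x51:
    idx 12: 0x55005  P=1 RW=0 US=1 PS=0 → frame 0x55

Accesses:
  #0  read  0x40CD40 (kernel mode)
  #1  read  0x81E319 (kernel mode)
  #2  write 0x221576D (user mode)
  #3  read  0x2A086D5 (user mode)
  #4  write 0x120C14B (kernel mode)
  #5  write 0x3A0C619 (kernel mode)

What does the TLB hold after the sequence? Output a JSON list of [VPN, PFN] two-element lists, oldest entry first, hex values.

Per-access translation:
#0 VA=0x40CD40 (r,kernel):
  [0] read 0x38 idx=2: raw=0x3B007 flags P=1 W=1 U=1 S=0
  [1] read 0x3B idx=12: raw=0x3C007 flags P=1 W=1 U=1 S=0
  ✓ 0x3CD40  — 2 lookups
#1 VA=0x81E319 (r,kernel):
  [0] read 0x38 idx=4: raw=0x3E007 flags P=1 W=1 U=1 S=0
  [1] read 0x3E idx=30: raw=0x3F007 flags P=1 W=1 U=1 S=0
  ✓ 0x3F319  — 2 lookups
#2 VA=0x221576D (w,user):
  [0] read 0x38 idx=17: raw=0x43007 flags P=1 W=1 U=1 S=0
  [1] read 0x43 idx=21: raw=0x45007 flags P=1 W=1 U=1 S=0
  ✓ 0x4576D  — 2 lookups
#3 VA=0x2A086D5 (r,user):
  [0] read 0x38 idx=21: raw=0x47007 flags P=1 W=1 U=1 S=0
  [1] read 0x47 idx=8: raw=0x4B007 flags P=1 W=1 U=1 S=0
  ✓ 0x4B6D5  — 2 lookups
#4 VA=0x120C14B (w,kernel):
  [0] read 0x38 idx=9: raw=0x4F007 flags P=1 W=1 U=1 S=0
  [1] read 0x4F idx=12: raw=0x50005 flags P=1 W=0 U=1 S=0
  ✗ PROTECTION_VIOLATION  [2 reads]
#5 VA=0x3A0C619 (w,kernel):
  [0] read 0x38 idx=29: raw=0x51007 flags P=1 W=1 U=1 S=0
  [1] read 0x51 idx=12: raw=0x55005 flags P=1 W=0 U=1 S=0
  ✗ PROTECTION_VIOLATION  [2 reads]

TLB: [["0x2215", "0x45"], ["0x2A08", "0x4B"]]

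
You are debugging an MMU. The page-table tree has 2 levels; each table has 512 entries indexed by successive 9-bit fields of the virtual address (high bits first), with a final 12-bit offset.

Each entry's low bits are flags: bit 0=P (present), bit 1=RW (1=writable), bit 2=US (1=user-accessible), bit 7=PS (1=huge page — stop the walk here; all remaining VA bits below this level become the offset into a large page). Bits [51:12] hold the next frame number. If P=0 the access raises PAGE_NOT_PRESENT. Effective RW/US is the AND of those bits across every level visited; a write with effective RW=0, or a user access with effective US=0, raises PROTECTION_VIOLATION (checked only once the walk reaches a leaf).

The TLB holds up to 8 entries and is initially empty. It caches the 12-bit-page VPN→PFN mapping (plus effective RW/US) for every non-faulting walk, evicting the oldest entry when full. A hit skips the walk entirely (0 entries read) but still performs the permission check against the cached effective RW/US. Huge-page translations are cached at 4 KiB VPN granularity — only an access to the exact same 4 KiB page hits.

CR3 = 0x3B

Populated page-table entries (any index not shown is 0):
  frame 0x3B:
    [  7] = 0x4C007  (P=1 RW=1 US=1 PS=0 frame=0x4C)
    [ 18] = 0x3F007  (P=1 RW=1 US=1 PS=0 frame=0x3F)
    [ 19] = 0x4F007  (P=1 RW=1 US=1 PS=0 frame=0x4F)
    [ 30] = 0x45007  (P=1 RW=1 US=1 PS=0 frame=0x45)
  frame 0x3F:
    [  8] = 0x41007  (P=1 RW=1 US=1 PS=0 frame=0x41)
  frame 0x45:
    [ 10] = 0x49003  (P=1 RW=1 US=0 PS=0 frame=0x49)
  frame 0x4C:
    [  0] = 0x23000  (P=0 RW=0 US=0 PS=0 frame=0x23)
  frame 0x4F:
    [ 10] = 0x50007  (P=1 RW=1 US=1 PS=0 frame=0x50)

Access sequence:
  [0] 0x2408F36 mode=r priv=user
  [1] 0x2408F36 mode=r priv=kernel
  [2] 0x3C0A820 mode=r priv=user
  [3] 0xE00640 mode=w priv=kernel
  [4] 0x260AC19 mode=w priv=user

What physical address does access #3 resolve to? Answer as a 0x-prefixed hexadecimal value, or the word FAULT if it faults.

Walk each access:
#0 VA=0x2408F36 (r,user):
  L0: frame=0x3B idx=18 entry=0x3F007 [P=1 RW=1 US=1 PS=0]
  L1: frame=0x3F idx=8 entry=0x41007 [P=1 RW=1 US=1 PS=0]
  ✓ 0x41F36  — 2 lookups
#1 VA=0x2408F36 (r,kernel):
  TLB hit vpn=0x2408 → PA=0x41F36
#2 VA=0x3C0A820 (r,user):
  L0: frame=0x3B idx=30 entry=0x45007 [P=1 RW=1 US=1 PS=0]
  L1: frame=0x45 idx=10 entry=0x49003 [P=1 RW=1 US=0 PS=0]
  ⇒ fault: PROTECTION_VIOLATION  — 2 lookups
#3 VA=0xE00640 (w,kernel):
  L0: frame=0x3B idx=7 entry=0x4C007 [P=1 RW=1 US=1 PS=0]
  L1: frame=0x4C idx=0 entry=0x23000 [P=0 RW=0 US=0 PS=0]
  ⇒ fault: PAGE_NOT_PRESENT  — 2 lookups
#4 VA=0x260AC19 (w,user):
  L0: frame=0x3B idx=19 entry=0x4F007 [P=1 RW=1 US=1 PS=0]
  L1: frame=0x4F idx=10 entry=0x50007 [P=1 RW=1 US=1 PS=0]
  ✓ 0x50C19  — 2 lookups

Access #3 PA: FAULT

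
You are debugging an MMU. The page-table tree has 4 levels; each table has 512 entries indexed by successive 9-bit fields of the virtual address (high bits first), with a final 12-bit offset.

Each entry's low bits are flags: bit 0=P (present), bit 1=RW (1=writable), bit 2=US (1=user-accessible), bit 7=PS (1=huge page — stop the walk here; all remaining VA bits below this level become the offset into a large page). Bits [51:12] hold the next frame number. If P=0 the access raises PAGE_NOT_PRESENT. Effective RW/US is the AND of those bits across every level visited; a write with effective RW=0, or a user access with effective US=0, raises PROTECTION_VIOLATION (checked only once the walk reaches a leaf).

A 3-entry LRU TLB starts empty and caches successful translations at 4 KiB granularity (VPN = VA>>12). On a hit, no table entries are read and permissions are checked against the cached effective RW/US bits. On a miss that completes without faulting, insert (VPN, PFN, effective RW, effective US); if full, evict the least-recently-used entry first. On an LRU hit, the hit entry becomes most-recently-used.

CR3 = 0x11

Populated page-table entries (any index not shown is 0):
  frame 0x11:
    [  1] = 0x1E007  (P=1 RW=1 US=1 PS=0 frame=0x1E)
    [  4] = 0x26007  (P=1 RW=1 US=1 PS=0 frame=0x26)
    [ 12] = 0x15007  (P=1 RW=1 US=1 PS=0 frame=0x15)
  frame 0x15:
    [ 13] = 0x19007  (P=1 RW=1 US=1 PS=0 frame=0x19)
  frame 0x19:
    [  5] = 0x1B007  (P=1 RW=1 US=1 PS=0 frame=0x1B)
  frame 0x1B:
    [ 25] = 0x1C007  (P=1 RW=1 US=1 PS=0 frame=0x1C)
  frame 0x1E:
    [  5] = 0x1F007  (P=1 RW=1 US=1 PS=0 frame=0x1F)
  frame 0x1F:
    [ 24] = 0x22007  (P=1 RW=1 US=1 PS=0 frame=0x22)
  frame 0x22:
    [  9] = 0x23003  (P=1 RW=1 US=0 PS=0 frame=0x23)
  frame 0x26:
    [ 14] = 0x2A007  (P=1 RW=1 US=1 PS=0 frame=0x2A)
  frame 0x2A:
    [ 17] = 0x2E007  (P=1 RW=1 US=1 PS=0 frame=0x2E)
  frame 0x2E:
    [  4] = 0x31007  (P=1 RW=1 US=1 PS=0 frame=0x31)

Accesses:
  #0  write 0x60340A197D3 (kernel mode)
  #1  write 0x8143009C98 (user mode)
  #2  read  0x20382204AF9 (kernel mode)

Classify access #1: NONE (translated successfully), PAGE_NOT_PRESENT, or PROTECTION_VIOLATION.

Trace:
#0 VA=0x60340A197D3 (w,kernel):
  [0] read 0x11 idx=12: raw=0x15007 flags P=1 W=1 U=1 S=0
  [1] read 0x15 idx=13: raw=0x19007 flags P=1 W=1 U=1 S=0
  [2] read 0x19 idx=5: raw=0x1B007 flags P=1 W=1 U=1 S=0
  [3] read 0x1B idx=25: raw=0x1C007 flags P=1 W=1 U=1 S=0
  → PA=0x1C7D3  (4 entries read)
#1 VA=0x8143009C98 (w,user):
  [0] read 0x11 idx=1: raw=0x1E007 flags P=1 W=1 U=1 S=0
  [1] read 0x1E idx=5: raw=0x1F007 flags P=1 W=1 U=1 S=0
  [2] read 0x1F idx=24: raw=0x22007 flags P=1 W=1 U=1 S=0
  [3] read 0x22 idx=9: raw=0x23003 flags P=1 W=1 U=0 S=0
  ⇒ fault: PROTECTION_VIOLATION  — 4 lookups
#2 VA=0x20382204AF9 (r,kernel):
  [0] read 0x11 idx=4: raw=0x26007 flags P=1 W=1 U=1 S=0
  [1] read 0x26 idx=14: raw=0x2A007 flags P=1 W=1 U=1 S=0
  [2] read 0x2A idx=17: raw=0x2E007 flags P=1 W=1 U=1 S=0
  [3] read 0x2E idx=4: raw=0x31007 flags P=1 W=1 U=1 S=0
  → PA=0x31AF9  (4 entries read)

Access #1 fault: PROTECTION_VIOLATION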